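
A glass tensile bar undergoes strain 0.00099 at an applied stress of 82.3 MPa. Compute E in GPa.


Young's modulus: E = stress / strain
  E = 82.3 MPa / 0.00099 = 83131.31 MPa
Convert to GPa: 83131.31 / 1000 = 83.13 GPa

83.13 GPa


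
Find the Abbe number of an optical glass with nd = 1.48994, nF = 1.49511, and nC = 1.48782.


Abbe number formula: Vd = (nd - 1) / (nF - nC)
  nd - 1 = 1.48994 - 1 = 0.48994
  nF - nC = 1.49511 - 1.48782 = 0.00729
  Vd = 0.48994 / 0.00729 = 67.21

67.21


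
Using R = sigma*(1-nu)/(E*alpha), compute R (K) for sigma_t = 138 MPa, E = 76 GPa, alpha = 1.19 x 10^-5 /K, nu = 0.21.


Thermal shock resistance: R = sigma * (1 - nu) / (E * alpha)
  Numerator = 138 * (1 - 0.21) = 109.02
  Denominator = 76 * 1000 * (1.19 x 10^-5) = 0.9044
  R = 109.02 / 0.9044 = 120.5 K

120.5 K


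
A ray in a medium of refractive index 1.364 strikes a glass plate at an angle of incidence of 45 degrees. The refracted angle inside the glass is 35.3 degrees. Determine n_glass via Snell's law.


Apply Snell's law: n1 * sin(theta1) = n2 * sin(theta2)
  n2 = n1 * sin(theta1) / sin(theta2)
  sin(45) = 0.707107
  sin(35.3) = 0.577858
  n2 = 1.364 * 0.707107 / 0.577858 = 1.6691

1.6691


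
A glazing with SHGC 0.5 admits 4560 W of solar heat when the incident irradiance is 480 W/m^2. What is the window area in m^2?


Rearrange Q = Area * SHGC * Irradiance:
  Area = Q / (SHGC * Irradiance)
  Area = 4560 / (0.5 * 480) = 19.0 m^2

19.0 m^2


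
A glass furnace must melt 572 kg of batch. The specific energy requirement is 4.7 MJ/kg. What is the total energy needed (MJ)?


Total energy = mass * specific energy
  E = 572 * 4.7 = 2688.4 MJ

2688.4 MJ


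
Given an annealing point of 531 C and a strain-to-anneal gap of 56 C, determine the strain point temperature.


Strain point = annealing point - difference:
  T_strain = 531 - 56 = 475 C

475 C


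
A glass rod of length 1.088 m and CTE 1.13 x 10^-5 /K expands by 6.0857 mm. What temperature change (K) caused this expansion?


Rearrange dL = alpha * L0 * dT for dT:
  dT = dL / (alpha * L0)
  dL (m) = 6.0857 / 1000 = 0.0060857
  dT = 0.0060857 / ((1.13 x 10^-5) * 1.088) = 495.0 K

495.0 K


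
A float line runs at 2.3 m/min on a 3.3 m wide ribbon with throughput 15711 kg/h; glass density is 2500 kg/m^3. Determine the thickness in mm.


Ribbon cross-section from mass balance:
  Volume rate = throughput / density = 15711 / 2500 = 6.2844 m^3/h
  thickness = volume rate / (speed * 60 * width), i.e.
  thickness = throughput / (60 * speed * width * density) * 1000
  thickness = 15711 / (60 * 2.3 * 3.3 * 2500) * 1000 = 13.8 mm

13.8 mm


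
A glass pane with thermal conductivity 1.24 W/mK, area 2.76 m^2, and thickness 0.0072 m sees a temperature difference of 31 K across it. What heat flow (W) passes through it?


Fourier's law: Q = k * A * dT / t
  Q = 1.24 * 2.76 * 31 / 0.0072
  Q = 106.0944 / 0.0072 = 14735.3 W

14735.3 W


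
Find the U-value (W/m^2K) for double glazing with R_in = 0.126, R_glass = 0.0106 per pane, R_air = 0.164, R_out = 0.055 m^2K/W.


Total thermal resistance (series):
  R_total = R_in + R_glass + R_air + R_glass + R_out
  R_total = 0.126 + 0.0106 + 0.164 + 0.0106 + 0.055 = 0.3662 m^2K/W
U-value = 1 / R_total = 1 / 0.3662 = 2.731 W/m^2K

2.731 W/m^2K


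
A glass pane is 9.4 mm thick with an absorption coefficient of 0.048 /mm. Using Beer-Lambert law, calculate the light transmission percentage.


Beer-Lambert law: T = exp(-alpha * thickness)
  exponent = -0.048 * 9.4 = -0.4512
  T = exp(-0.4512) = 0.6369
  Percentage = 0.6369 * 100 = 63.69%

63.69%


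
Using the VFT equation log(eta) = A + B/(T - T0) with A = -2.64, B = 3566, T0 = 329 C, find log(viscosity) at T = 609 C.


VFT equation: log(eta) = A + B / (T - T0)
  T - T0 = 609 - 329 = 280
  B / (T - T0) = 3566 / 280 = 12.736
  log(eta) = -2.64 + 12.736 = 10.096

10.096


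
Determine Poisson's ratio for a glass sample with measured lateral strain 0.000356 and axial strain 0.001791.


Poisson's ratio: nu = lateral strain / axial strain
  nu = 0.000356 / 0.001791 = 0.1988

0.1988


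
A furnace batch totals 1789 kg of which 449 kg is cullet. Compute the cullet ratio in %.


Cullet ratio = (cullet mass / total batch mass) * 100
  Ratio = 449 / 1789 * 100 = 25.1%

25.1%


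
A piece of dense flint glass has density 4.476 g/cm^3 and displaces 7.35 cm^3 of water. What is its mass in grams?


Rearrange rho = m / V:
  m = rho * V
  m = 4.476 * 7.35 = 32.899 g

32.899 g


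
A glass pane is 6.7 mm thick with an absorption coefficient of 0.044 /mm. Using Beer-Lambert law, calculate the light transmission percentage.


Beer-Lambert law: T = exp(-alpha * thickness)
  exponent = -0.044 * 6.7 = -0.2948
  T = exp(-0.2948) = 0.7447
  Percentage = 0.7447 * 100 = 74.47%

74.47%


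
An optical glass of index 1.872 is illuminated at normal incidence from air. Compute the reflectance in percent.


Fresnel reflectance at normal incidence:
  R = ((n - 1)/(n + 1))^2
  (n - 1)/(n + 1) = (1.872 - 1)/(1.872 + 1) = 0.303621
  R = 0.303621^2 = 0.0921857
  R(%) = 0.0921857 * 100 = 9.219%

9.219%


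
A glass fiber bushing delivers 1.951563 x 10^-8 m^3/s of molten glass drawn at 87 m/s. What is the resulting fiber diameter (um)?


Cross-sectional area from continuity:
  A = Q / v = 1.951563 x 10^-8 / 87 = 2.243176 x 10^-10 m^2
Diameter from circular cross-section:
  d = sqrt(4A / pi) * 10^6 (m -> um)
  d = sqrt(4 * 2.243176 x 10^-10 / pi) * 10^6 = 16.9 um

16.9 um


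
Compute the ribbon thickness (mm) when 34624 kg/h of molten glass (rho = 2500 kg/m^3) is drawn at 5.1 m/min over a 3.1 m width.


Ribbon cross-section from mass balance:
  Volume rate = throughput / density = 34624 / 2500 = 13.8496 m^3/h
  thickness = volume rate / (speed * 60 * width), i.e.
  thickness = throughput / (60 * speed * width * density) * 1000
  thickness = 34624 / (60 * 5.1 * 3.1 * 2500) * 1000 = 14.6 mm

14.6 mm


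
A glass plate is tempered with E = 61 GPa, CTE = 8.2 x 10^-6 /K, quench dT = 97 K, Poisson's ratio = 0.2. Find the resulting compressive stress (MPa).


Tempering stress: sigma = E * alpha * dT / (1 - nu)
  E (MPa) = 61 * 1000 = 61000
  Numerator = 61000 * (8.2 x 10^-6) * 97 = 48.5194
  Denominator = 1 - 0.2 = 0.8
  sigma = 48.5194 / 0.8 = 60.6 MPa

60.6 MPa


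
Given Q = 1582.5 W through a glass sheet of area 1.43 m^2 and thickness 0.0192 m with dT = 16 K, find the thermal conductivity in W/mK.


Fourier's law rearranged: k = Q * t / (A * dT)
  Numerator = 1582.5 * 0.0192 = 30.384
  Denominator = 1.43 * 16 = 22.88
  k = 30.384 / 22.88 = 1.328 W/mK

1.328 W/mK


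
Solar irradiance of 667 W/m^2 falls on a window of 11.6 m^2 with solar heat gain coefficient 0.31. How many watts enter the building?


Solar heat gain: Q = Area * SHGC * Irradiance
  Q = 11.6 * 0.31 * 667 = 2398.5 W

2398.5 W


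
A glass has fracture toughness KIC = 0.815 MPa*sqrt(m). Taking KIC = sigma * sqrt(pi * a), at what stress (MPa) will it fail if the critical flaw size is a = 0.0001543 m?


Rearrange KIC = sigma * sqrt(pi * a):
  sigma = KIC / sqrt(pi * a)
  sqrt(pi * 0.0001543) = 0.022017
  sigma = 0.815 / 0.022017 = 37.02 MPa

37.02 MPa


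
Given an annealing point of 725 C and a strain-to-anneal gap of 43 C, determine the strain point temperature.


Strain point = annealing point - difference:
  T_strain = 725 - 43 = 682 C

682 C


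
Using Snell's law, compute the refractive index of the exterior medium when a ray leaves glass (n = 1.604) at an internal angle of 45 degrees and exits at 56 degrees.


Apply Snell's law: n1 * sin(theta1) = n2 * sin(theta2)
  n2 = n1 * sin(theta1) / sin(theta2)
  sin(45) = 0.707107
  sin(56) = 0.829038
  n2 = 1.604 * 0.707107 / 0.829038 = 1.3681

1.3681


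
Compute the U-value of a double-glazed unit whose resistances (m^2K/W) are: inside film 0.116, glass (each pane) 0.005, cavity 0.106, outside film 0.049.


Total thermal resistance (series):
  R_total = R_in + R_glass + R_air + R_glass + R_out
  R_total = 0.116 + 0.005 + 0.106 + 0.005 + 0.049 = 0.281 m^2K/W
U-value = 1 / R_total = 1 / 0.281 = 3.559 W/m^2K

3.559 W/m^2K


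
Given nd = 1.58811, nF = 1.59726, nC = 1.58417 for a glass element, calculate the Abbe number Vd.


Abbe number formula: Vd = (nd - 1) / (nF - nC)
  nd - 1 = 1.58811 - 1 = 0.58811
  nF - nC = 1.59726 - 1.58417 = 0.01309
  Vd = 0.58811 / 0.01309 = 44.93

44.93


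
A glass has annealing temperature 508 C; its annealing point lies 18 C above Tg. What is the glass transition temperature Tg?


Rearrange T_anneal = Tg + offset for Tg:
  Tg = T_anneal - offset = 508 - 18 = 490 C

490 C


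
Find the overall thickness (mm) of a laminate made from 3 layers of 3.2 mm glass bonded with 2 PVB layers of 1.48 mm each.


Total thickness = glass contribution + PVB contribution
  Glass: 3 * 3.2 = 9.6 mm
  PVB: 2 * 1.48 = 2.96 mm
  Total = 9.6 + 2.96 = 12.56 mm

12.56 mm


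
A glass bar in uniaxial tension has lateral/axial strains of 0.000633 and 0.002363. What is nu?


Poisson's ratio: nu = lateral strain / axial strain
  nu = 0.000633 / 0.002363 = 0.2679

0.2679


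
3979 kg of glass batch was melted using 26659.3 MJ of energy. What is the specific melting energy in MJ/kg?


Rearrange E = m * s for s:
  s = E / m
  s = 26659.3 / 3979 = 6.7 MJ/kg

6.7 MJ/kg


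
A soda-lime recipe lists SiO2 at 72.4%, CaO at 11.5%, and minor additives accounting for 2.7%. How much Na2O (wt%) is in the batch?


Pieces sum to 100%:
  Na2O = 100 - (SiO2 + CaO + others)
  Na2O = 100 - (72.4 + 11.5 + 2.7) = 13.4%

13.4%


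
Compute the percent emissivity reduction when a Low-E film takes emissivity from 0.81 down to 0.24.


Percentage reduction = (1 - coated/uncoated) * 100
  Ratio = 0.24 / 0.81 = 0.2963
  Reduction = (1 - 0.2963) * 100 = 70.4%

70.4%


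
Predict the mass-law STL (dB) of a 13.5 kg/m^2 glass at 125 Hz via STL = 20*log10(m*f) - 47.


Mass law: STL = 20 * log10(m * f) - 47
  m * f = 13.5 * 125 = 1687.5
  log10(1687.5) = 3.22724
  STL = 20 * 3.22724 - 47 = 64.5448 - 47 = 17.5 dB

17.5 dB


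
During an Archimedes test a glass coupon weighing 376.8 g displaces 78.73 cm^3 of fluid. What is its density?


Use the definition of density:
  rho = mass / volume
  rho = 376.8 / 78.73 = 4.786 g/cm^3

4.786 g/cm^3


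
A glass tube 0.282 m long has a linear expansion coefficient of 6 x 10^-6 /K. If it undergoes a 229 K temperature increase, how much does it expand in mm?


Thermal expansion formula: dL = alpha * L0 * dT
  dL = (6 x 10^-6) * 0.282 * 229 = 0.00038747 m
Convert to mm: 0.00038747 * 1000 = 0.3875 mm

0.3875 mm


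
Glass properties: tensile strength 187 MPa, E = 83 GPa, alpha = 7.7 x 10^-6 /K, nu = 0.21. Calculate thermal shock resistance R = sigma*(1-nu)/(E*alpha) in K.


Thermal shock resistance: R = sigma * (1 - nu) / (E * alpha)
  Numerator = 187 * (1 - 0.21) = 147.73
  Denominator = 83 * 1000 * (7.7 x 10^-6) = 0.6391
  R = 147.73 / 0.6391 = 231.2 K

231.2 K


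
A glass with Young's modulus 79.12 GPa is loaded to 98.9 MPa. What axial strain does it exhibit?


Rearrange E = sigma / epsilon:
  epsilon = sigma / E
  E (MPa) = 79.12 * 1000 = 79120
  epsilon = 98.9 / 79120 = 0.00125

0.00125


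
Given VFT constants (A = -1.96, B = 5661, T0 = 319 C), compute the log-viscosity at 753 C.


VFT equation: log(eta) = A + B / (T - T0)
  T - T0 = 753 - 319 = 434
  B / (T - T0) = 5661 / 434 = 13.044
  log(eta) = -1.96 + 13.044 = 11.084

11.084


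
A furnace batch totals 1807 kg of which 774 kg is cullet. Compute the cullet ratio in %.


Cullet ratio = (cullet mass / total batch mass) * 100
  Ratio = 774 / 1807 * 100 = 42.83%

42.83%


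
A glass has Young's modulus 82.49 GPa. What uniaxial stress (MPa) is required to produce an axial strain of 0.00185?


Rearrange E = sigma / epsilon:
  sigma = E * epsilon
  E (MPa) = 82.49 * 1000 = 82490
  sigma = 82490 * 0.00185 = 152.61 MPa

152.61 MPa


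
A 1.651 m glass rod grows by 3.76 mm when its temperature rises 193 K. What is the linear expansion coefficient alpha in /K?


Rearrange dL = alpha * L0 * dT for alpha:
  alpha = dL / (L0 * dT)
  alpha = (3.76 / 1000) / (1.651 * 193) = 0.0000118 /K = 1.18 x 10^-5 /K

1.18 x 10^-5 /K


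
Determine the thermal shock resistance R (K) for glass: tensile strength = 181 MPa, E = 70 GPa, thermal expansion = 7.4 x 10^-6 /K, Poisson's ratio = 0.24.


Thermal shock resistance: R = sigma * (1 - nu) / (E * alpha)
  Numerator = 181 * (1 - 0.24) = 137.56
  Denominator = 70 * 1000 * (7.4 x 10^-6) = 0.518
  R = 137.56 / 0.518 = 265.6 K

265.6 K


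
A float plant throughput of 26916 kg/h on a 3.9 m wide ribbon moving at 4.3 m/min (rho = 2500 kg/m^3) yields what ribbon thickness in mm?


Ribbon cross-section from mass balance:
  Volume rate = throughput / density = 26916 / 2500 = 10.7664 m^3/h
  thickness = volume rate / (speed * 60 * width), i.e.
  thickness = throughput / (60 * speed * width * density) * 1000
  thickness = 26916 / (60 * 4.3 * 3.9 * 2500) * 1000 = 10.7 mm

10.7 mm


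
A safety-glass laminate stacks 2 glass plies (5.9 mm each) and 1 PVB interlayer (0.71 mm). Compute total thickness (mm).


Total thickness = glass contribution + PVB contribution
  Glass: 2 * 5.9 = 11.8 mm
  PVB: 1 * 0.71 = 0.71 mm
  Total = 11.8 + 0.71 = 12.51 mm

12.51 mm


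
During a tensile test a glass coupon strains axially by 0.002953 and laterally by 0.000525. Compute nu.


Poisson's ratio: nu = lateral strain / axial strain
  nu = 0.000525 / 0.002953 = 0.1778

0.1778


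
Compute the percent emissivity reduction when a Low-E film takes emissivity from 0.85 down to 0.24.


Percentage reduction = (1 - coated/uncoated) * 100
  Ratio = 0.24 / 0.85 = 0.2824
  Reduction = (1 - 0.2824) * 100 = 71.8%

71.8%


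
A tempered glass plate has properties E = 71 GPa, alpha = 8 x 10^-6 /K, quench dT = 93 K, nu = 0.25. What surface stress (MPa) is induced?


Tempering stress: sigma = E * alpha * dT / (1 - nu)
  E (MPa) = 71 * 1000 = 71000
  Numerator = 71000 * (8 x 10^-6) * 93 = 52.824
  Denominator = 1 - 0.25 = 0.75
  sigma = 52.824 / 0.75 = 70.4 MPa

70.4 MPa


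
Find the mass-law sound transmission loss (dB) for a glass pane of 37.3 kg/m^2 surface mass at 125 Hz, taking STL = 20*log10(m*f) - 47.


Mass law: STL = 20 * log10(m * f) - 47
  m * f = 37.3 * 125 = 4662.5
  log10(4662.5) = 3.66862
  STL = 20 * 3.66862 - 47 = 73.3724 - 47 = 26.4 dB

26.4 dB


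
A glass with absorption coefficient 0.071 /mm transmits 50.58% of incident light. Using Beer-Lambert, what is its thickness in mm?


Rearrange T = exp(-alpha * thickness):
  thickness = -ln(T) / alpha
  T = 50.58/100 = 0.5058
  ln(T) = -0.68161
  -ln(T) = 0.68161
  thickness = 0.68161 / 0.071 = 9.6 mm

9.6 mm


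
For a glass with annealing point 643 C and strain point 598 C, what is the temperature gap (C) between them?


Gap = T_anneal - T_strain:
  gap = 643 - 598 = 45 C

45 C


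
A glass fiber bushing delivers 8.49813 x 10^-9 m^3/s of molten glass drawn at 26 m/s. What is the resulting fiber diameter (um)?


Cross-sectional area from continuity:
  A = Q / v = 8.49813 x 10^-9 / 26 = 3.268512 x 10^-10 m^2
Diameter from circular cross-section:
  d = sqrt(4A / pi) * 10^6 (m -> um)
  d = sqrt(4 * 3.268512 x 10^-10 / pi) * 10^6 = 20.4 um

20.4 um


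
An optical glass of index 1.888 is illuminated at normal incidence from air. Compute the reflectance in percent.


Fresnel reflectance at normal incidence:
  R = ((n - 1)/(n + 1))^2
  (n - 1)/(n + 1) = (1.888 - 1)/(1.888 + 1) = 0.307479
  R = 0.307479^2 = 0.0945433
  R(%) = 0.0945433 * 100 = 9.454%

9.454%


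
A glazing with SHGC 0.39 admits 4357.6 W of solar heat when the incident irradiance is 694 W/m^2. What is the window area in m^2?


Rearrange Q = Area * SHGC * Irradiance:
  Area = Q / (SHGC * Irradiance)
  Area = 4357.6 / (0.39 * 694) = 16.1 m^2

16.1 m^2


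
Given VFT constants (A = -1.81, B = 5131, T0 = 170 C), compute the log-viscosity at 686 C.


VFT equation: log(eta) = A + B / (T - T0)
  T - T0 = 686 - 170 = 516
  B / (T - T0) = 5131 / 516 = 9.944
  log(eta) = -1.81 + 9.944 = 8.134

8.134


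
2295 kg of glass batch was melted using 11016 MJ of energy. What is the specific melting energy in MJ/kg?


Rearrange E = m * s for s:
  s = E / m
  s = 11016 / 2295 = 4.8 MJ/kg

4.8 MJ/kg


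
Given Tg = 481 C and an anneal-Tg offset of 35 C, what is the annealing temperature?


The annealing temperature is Tg plus the offset:
  T_anneal = 481 + 35 = 516 C

516 C


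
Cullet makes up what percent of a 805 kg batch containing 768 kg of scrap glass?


Cullet ratio = (cullet mass / total batch mass) * 100
  Ratio = 768 / 805 * 100 = 95.4%

95.4%


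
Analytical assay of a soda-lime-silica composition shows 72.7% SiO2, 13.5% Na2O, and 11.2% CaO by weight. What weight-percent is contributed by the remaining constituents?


Sum the three major oxides:
  SiO2 + Na2O + CaO = 72.7 + 13.5 + 11.2 = 97.4%
Subtract from 100%:
  Others = 100 - 97.4 = 2.6%

2.6%


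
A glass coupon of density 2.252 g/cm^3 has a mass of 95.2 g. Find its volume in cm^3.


Rearrange rho = m / V:
  V = m / rho
  V = 95.2 / 2.252 = 42.274 cm^3

42.274 cm^3


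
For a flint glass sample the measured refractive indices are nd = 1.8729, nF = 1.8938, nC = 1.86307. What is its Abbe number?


Abbe number formula: Vd = (nd - 1) / (nF - nC)
  nd - 1 = 1.8729 - 1 = 0.8729
  nF - nC = 1.8938 - 1.86307 = 0.03073
  Vd = 0.8729 / 0.03073 = 28.41

28.41


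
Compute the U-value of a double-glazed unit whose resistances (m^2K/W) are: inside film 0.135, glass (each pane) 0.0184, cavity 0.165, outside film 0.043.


Total thermal resistance (series):
  R_total = R_in + R_glass + R_air + R_glass + R_out
  R_total = 0.135 + 0.0184 + 0.165 + 0.0184 + 0.043 = 0.3798 m^2K/W
U-value = 1 / R_total = 1 / 0.3798 = 2.633 W/m^2K

2.633 W/m^2K


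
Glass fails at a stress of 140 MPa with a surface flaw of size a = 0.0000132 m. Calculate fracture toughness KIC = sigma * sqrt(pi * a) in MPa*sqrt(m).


Fracture toughness: KIC = sigma * sqrt(pi * a)
  pi * a = pi * 0.0000132 = 0.000041469
  sqrt(pi * a) = 0.00644
  KIC = 140 * 0.00644 = 0.902 MPa*sqrt(m)

0.902 MPa*sqrt(m)


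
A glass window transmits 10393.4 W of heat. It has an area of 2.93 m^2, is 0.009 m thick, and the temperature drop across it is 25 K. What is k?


Fourier's law rearranged: k = Q * t / (A * dT)
  Numerator = 10393.4 * 0.009 = 93.5406
  Denominator = 2.93 * 25 = 73.25
  k = 93.5406 / 73.25 = 1.277 W/mK

1.277 W/mK


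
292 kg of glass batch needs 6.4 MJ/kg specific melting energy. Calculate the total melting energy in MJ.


Total energy = mass * specific energy
  E = 292 * 6.4 = 1868.8 MJ

1868.8 MJ


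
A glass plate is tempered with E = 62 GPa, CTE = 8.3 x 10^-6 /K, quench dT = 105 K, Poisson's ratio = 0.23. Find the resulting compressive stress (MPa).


Tempering stress: sigma = E * alpha * dT / (1 - nu)
  E (MPa) = 62 * 1000 = 62000
  Numerator = 62000 * (8.3 x 10^-6) * 105 = 54.033
  Denominator = 1 - 0.23 = 0.77
  sigma = 54.033 / 0.77 = 70.2 MPa

70.2 MPa


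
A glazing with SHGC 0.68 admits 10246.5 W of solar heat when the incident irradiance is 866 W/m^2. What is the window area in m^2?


Rearrange Q = Area * SHGC * Irradiance:
  Area = Q / (SHGC * Irradiance)
  Area = 10246.5 / (0.68 * 866) = 17.4 m^2

17.4 m^2


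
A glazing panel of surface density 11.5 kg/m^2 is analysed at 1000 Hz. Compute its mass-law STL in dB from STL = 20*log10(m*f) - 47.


Mass law: STL = 20 * log10(m * f) - 47
  m * f = 11.5 * 1000 = 11500
  log10(11500) = 4.0607
  STL = 20 * 4.0607 - 47 = 81.214 - 47 = 34.2 dB

34.2 dB


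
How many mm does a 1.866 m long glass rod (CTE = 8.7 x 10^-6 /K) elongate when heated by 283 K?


Thermal expansion formula: dL = alpha * L0 * dT
  dL = (8.7 x 10^-6) * 1.866 * 283 = 0.00459428 m
Convert to mm: 0.00459428 * 1000 = 4.5943 mm

4.5943 mm


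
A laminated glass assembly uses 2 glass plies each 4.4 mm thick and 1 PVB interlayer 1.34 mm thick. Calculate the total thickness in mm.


Total thickness = glass contribution + PVB contribution
  Glass: 2 * 4.4 = 8.8 mm
  PVB: 1 * 1.34 = 1.34 mm
  Total = 8.8 + 1.34 = 10.14 mm

10.14 mm


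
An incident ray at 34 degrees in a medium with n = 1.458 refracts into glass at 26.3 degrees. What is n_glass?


Apply Snell's law: n1 * sin(theta1) = n2 * sin(theta2)
  n2 = n1 * sin(theta1) / sin(theta2)
  sin(34) = 0.559193
  sin(26.3) = 0.443071
  n2 = 1.458 * 0.559193 / 0.443071 = 1.8401

1.8401


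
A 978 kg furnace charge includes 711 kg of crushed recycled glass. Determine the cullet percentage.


Cullet ratio = (cullet mass / total batch mass) * 100
  Ratio = 711 / 978 * 100 = 72.7%

72.7%


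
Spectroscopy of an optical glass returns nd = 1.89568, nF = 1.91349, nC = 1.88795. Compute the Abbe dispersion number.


Abbe number formula: Vd = (nd - 1) / (nF - nC)
  nd - 1 = 1.89568 - 1 = 0.89568
  nF - nC = 1.91349 - 1.88795 = 0.02554
  Vd = 0.89568 / 0.02554 = 35.07

35.07


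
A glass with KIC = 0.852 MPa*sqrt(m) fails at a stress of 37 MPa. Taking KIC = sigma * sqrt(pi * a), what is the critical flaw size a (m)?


Rearrange KIC = sigma * sqrt(pi * a):
  sqrt(pi * a) = KIC / sigma
  sqrt(pi * a) = 0.852 / 37 = 0.023027
  a = (KIC / sigma)^2 / pi
  a = 0.023027^2 / pi = 0.0001688 m

0.0001688 m


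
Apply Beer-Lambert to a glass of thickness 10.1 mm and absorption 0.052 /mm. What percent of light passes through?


Beer-Lambert law: T = exp(-alpha * thickness)
  exponent = -0.052 * 10.1 = -0.5252
  T = exp(-0.5252) = 0.5914
  Percentage = 0.5914 * 100 = 59.14%

59.14%


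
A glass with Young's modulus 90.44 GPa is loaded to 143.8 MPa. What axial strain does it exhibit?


Rearrange E = sigma / epsilon:
  epsilon = sigma / E
  E (MPa) = 90.44 * 1000 = 90440
  epsilon = 143.8 / 90440 = 0.00159

0.00159


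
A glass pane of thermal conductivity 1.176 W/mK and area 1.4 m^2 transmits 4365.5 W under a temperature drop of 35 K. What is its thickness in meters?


Fourier's law: t = k * A * dT / Q
  t = 1.176 * 1.4 * 35 / 4365.5
  t = 57.624 / 4365.5 = 0.0132 m

0.0132 m


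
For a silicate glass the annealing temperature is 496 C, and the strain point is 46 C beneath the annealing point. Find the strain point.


Strain point = annealing point - difference:
  T_strain = 496 - 46 = 450 C

450 C


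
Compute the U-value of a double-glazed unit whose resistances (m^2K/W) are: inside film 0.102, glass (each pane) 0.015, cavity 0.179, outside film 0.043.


Total thermal resistance (series):
  R_total = R_in + R_glass + R_air + R_glass + R_out
  R_total = 0.102 + 0.015 + 0.179 + 0.015 + 0.043 = 0.354 m^2K/W
U-value = 1 / R_total = 1 / 0.354 = 2.825 W/m^2K

2.825 W/m^2K


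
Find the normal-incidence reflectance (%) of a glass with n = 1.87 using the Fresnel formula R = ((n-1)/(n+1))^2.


Fresnel reflectance at normal incidence:
  R = ((n - 1)/(n + 1))^2
  (n - 1)/(n + 1) = (1.87 - 1)/(1.87 + 1) = 0.303136
  R = 0.303136^2 = 0.0918914
  R(%) = 0.0918914 * 100 = 9.189%

9.189%


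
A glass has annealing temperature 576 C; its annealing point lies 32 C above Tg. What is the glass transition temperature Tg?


Rearrange T_anneal = Tg + offset for Tg:
  Tg = T_anneal - offset = 576 - 32 = 544 C

544 C


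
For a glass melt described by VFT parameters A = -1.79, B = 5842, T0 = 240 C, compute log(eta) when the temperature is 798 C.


VFT equation: log(eta) = A + B / (T - T0)
  T - T0 = 798 - 240 = 558
  B / (T - T0) = 5842 / 558 = 10.47
  log(eta) = -1.79 + 10.47 = 8.68

8.68


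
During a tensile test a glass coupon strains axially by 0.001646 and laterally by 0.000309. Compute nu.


Poisson's ratio: nu = lateral strain / axial strain
  nu = 0.000309 / 0.001646 = 0.1877

0.1877


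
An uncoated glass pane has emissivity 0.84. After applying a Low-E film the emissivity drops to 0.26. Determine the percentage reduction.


Percentage reduction = (1 - coated/uncoated) * 100
  Ratio = 0.26 / 0.84 = 0.3095
  Reduction = (1 - 0.3095) * 100 = 69.0%

69.0%


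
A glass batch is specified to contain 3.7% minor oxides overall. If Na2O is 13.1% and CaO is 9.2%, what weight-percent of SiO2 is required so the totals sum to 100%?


Known pieces sum to 100%:
  SiO2 = 100 - (others + Na2O + CaO)
  SiO2 = 100 - (3.7 + 13.1 + 9.2) = 74.0%

74.0%


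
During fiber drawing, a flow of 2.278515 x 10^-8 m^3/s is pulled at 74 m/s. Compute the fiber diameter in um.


Cross-sectional area from continuity:
  A = Q / v = 2.278515 x 10^-8 / 74 = 3.079074 x 10^-10 m^2
Diameter from circular cross-section:
  d = sqrt(4A / pi) * 10^6 (m -> um)
  d = sqrt(4 * 3.079074 x 10^-10 / pi) * 10^6 = 19.8 um

19.8 um


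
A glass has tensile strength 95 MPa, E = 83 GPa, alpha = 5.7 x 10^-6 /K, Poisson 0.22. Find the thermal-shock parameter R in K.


Thermal shock resistance: R = sigma * (1 - nu) / (E * alpha)
  Numerator = 95 * (1 - 0.22) = 74.1
  Denominator = 83 * 1000 * (5.7 x 10^-6) = 0.4731
  R = 74.1 / 0.4731 = 156.6 K

156.6 K


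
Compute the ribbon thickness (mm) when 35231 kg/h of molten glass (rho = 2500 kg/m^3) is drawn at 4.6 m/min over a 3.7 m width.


Ribbon cross-section from mass balance:
  Volume rate = throughput / density = 35231 / 2500 = 14.0924 m^3/h
  thickness = volume rate / (speed * 60 * width), i.e.
  thickness = throughput / (60 * speed * width * density) * 1000
  thickness = 35231 / (60 * 4.6 * 3.7 * 2500) * 1000 = 13.8 mm

13.8 mm


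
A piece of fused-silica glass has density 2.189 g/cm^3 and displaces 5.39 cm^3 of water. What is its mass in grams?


Rearrange rho = m / V:
  m = rho * V
  m = 2.189 * 5.39 = 11.799 g

11.799 g


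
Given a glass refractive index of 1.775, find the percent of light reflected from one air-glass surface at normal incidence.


Fresnel reflectance at normal incidence:
  R = ((n - 1)/(n + 1))^2
  (n - 1)/(n + 1) = (1.775 - 1)/(1.775 + 1) = 0.279279
  R = 0.279279^2 = 0.0779968
  R(%) = 0.0779968 * 100 = 7.8%

7.8%


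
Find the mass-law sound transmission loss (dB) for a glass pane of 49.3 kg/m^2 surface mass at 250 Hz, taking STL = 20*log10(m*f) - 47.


Mass law: STL = 20 * log10(m * f) - 47
  m * f = 49.3 * 250 = 12325
  log10(12325) = 4.09079
  STL = 20 * 4.09079 - 47 = 81.8158 - 47 = 34.8 dB

34.8 dB


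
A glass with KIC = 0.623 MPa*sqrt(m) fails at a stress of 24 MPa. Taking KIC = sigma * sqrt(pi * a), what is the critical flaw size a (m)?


Rearrange KIC = sigma * sqrt(pi * a):
  sqrt(pi * a) = KIC / sigma
  sqrt(pi * a) = 0.623 / 24 = 0.025958
  a = (KIC / sigma)^2 / pi
  a = 0.025958^2 / pi = 0.0002145 m

0.0002145 m


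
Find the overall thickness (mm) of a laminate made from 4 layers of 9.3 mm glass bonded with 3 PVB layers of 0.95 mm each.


Total thickness = glass contribution + PVB contribution
  Glass: 4 * 9.3 = 37.2 mm
  PVB: 3 * 0.95 = 2.85 mm
  Total = 37.2 + 2.85 = 40.05 mm

40.05 mm


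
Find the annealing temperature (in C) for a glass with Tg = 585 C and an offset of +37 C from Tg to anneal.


The annealing temperature is Tg plus the offset:
  T_anneal = 585 + 37 = 622 C

622 C


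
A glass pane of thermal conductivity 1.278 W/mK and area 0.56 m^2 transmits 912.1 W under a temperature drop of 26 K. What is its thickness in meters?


Fourier's law: t = k * A * dT / Q
  t = 1.278 * 0.56 * 26 / 912.1
  t = 18.60768 / 912.1 = 0.0204 m

0.0204 m


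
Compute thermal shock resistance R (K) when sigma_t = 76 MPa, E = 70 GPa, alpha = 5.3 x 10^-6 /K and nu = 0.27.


Thermal shock resistance: R = sigma * (1 - nu) / (E * alpha)
  Numerator = 76 * (1 - 0.27) = 55.48
  Denominator = 70 * 1000 * (5.3 x 10^-6) = 0.371
  R = 55.48 / 0.371 = 149.5 K

149.5 K


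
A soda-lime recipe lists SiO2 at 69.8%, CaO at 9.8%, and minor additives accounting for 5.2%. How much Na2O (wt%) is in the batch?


Pieces sum to 100%:
  Na2O = 100 - (SiO2 + CaO + others)
  Na2O = 100 - (69.8 + 9.8 + 5.2) = 15.2%

15.2%


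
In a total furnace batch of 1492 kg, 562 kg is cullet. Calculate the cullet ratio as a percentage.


Cullet ratio = (cullet mass / total batch mass) * 100
  Ratio = 562 / 1492 * 100 = 37.67%

37.67%


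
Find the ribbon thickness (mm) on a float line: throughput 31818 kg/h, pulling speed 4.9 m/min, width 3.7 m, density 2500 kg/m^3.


Ribbon cross-section from mass balance:
  Volume rate = throughput / density = 31818 / 2500 = 12.7272 m^3/h
  thickness = volume rate / (speed * 60 * width), i.e.
  thickness = throughput / (60 * speed * width * density) * 1000
  thickness = 31818 / (60 * 4.9 * 3.7 * 2500) * 1000 = 11.7 mm

11.7 mm


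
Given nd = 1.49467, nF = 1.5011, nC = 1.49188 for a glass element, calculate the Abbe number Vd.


Abbe number formula: Vd = (nd - 1) / (nF - nC)
  nd - 1 = 1.49467 - 1 = 0.49467
  nF - nC = 1.5011 - 1.49188 = 0.00922
  Vd = 0.49467 / 0.00922 = 53.65

53.65


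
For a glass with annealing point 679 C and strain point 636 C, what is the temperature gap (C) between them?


Gap = T_anneal - T_strain:
  gap = 679 - 636 = 43 C

43 C


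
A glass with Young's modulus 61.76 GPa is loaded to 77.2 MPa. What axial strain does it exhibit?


Rearrange E = sigma / epsilon:
  epsilon = sigma / E
  E (MPa) = 61.76 * 1000 = 61760
  epsilon = 77.2 / 61760 = 0.00125

0.00125


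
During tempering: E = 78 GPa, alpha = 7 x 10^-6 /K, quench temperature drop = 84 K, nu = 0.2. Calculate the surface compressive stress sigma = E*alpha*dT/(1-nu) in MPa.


Tempering stress: sigma = E * alpha * dT / (1 - nu)
  E (MPa) = 78 * 1000 = 78000
  Numerator = 78000 * (7 x 10^-6) * 84 = 45.864
  Denominator = 1 - 0.2 = 0.8
  sigma = 45.864 / 0.8 = 57.3 MPa

57.3 MPa


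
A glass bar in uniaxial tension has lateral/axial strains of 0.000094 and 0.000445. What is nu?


Poisson's ratio: nu = lateral strain / axial strain
  nu = 0.000094 / 0.000445 = 0.2112

0.2112


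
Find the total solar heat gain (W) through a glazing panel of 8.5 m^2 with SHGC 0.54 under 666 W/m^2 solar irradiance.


Solar heat gain: Q = Area * SHGC * Irradiance
  Q = 8.5 * 0.54 * 666 = 3056.9 W

3056.9 W


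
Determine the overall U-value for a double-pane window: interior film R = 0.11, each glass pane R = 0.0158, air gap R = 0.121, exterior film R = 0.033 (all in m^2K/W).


Total thermal resistance (series):
  R_total = R_in + R_glass + R_air + R_glass + R_out
  R_total = 0.11 + 0.0158 + 0.121 + 0.0158 + 0.033 = 0.2956 m^2K/W
U-value = 1 / R_total = 1 / 0.2956 = 3.383 W/m^2K

3.383 W/m^2K


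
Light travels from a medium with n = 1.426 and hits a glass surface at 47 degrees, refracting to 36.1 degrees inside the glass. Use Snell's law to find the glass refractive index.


Apply Snell's law: n1 * sin(theta1) = n2 * sin(theta2)
  n2 = n1 * sin(theta1) / sin(theta2)
  sin(47) = 0.731354
  sin(36.1) = 0.589196
  n2 = 1.426 * 0.731354 / 0.589196 = 1.7701

1.7701


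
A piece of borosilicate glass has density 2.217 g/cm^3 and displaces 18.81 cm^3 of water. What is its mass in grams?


Rearrange rho = m / V:
  m = rho * V
  m = 2.217 * 18.81 = 41.702 g

41.702 g


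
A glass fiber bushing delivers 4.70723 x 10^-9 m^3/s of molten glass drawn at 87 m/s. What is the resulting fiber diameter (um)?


Cross-sectional area from continuity:
  A = Q / v = 4.70723 x 10^-9 / 87 = 5.410609 x 10^-11 m^2
Diameter from circular cross-section:
  d = sqrt(4A / pi) * 10^6 (m -> um)
  d = sqrt(4 * 5.410609 x 10^-11 / pi) * 10^6 = 8.3 um

8.3 um


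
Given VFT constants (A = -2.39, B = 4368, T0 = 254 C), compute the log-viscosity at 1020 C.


VFT equation: log(eta) = A + B / (T - T0)
  T - T0 = 1020 - 254 = 766
  B / (T - T0) = 4368 / 766 = 5.702
  log(eta) = -2.39 + 5.702 = 3.312

3.312


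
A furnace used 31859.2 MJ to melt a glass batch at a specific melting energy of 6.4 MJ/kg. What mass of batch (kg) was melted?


Rearrange E = m * s for m:
  m = E / s
  m = 31859.2 / 6.4 = 4978.0 kg

4978.0 kg


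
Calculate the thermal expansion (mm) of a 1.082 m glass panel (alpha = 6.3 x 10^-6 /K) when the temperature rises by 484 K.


Thermal expansion formula: dL = alpha * L0 * dT
  dL = (6.3 x 10^-6) * 1.082 * 484 = 0.00329923 m
Convert to mm: 0.00329923 * 1000 = 3.2992 mm

3.2992 mm


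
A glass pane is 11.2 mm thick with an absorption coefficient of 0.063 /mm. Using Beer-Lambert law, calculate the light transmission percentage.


Beer-Lambert law: T = exp(-alpha * thickness)
  exponent = -0.063 * 11.2 = -0.7056
  T = exp(-0.7056) = 0.4938
  Percentage = 0.4938 * 100 = 49.38%

49.38%


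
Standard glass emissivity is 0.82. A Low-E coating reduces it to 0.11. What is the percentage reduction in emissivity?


Percentage reduction = (1 - coated/uncoated) * 100
  Ratio = 0.11 / 0.82 = 0.1341
  Reduction = (1 - 0.1341) * 100 = 86.6%

86.6%


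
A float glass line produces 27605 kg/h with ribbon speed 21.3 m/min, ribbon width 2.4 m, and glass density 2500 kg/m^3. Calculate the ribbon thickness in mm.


Ribbon cross-section from mass balance:
  Volume rate = throughput / density = 27605 / 2500 = 11.042 m^3/h
  thickness = volume rate / (speed * 60 * width), i.e.
  thickness = throughput / (60 * speed * width * density) * 1000
  thickness = 27605 / (60 * 21.3 * 2.4 * 2500) * 1000 = 3.6 mm

3.6 mm


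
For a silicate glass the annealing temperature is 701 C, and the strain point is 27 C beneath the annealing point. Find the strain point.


Strain point = annealing point - difference:
  T_strain = 701 - 27 = 674 C

674 C


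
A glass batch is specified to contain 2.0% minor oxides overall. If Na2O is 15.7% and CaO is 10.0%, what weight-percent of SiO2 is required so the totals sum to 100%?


Known pieces sum to 100%:
  SiO2 = 100 - (others + Na2O + CaO)
  SiO2 = 100 - (2.0 + 15.7 + 10.0) = 72.3%

72.3%


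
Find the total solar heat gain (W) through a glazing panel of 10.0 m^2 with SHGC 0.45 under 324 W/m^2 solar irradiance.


Solar heat gain: Q = Area * SHGC * Irradiance
  Q = 10.0 * 0.45 * 324 = 1458 W

1458 W


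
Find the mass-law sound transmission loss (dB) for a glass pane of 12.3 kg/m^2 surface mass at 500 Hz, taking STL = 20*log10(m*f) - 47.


Mass law: STL = 20 * log10(m * f) - 47
  m * f = 12.3 * 500 = 6150
  log10(6150) = 3.78888
  STL = 20 * 3.78888 - 47 = 75.7776 - 47 = 28.8 dB

28.8 dB


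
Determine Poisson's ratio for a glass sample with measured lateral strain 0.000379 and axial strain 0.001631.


Poisson's ratio: nu = lateral strain / axial strain
  nu = 0.000379 / 0.001631 = 0.2324

0.2324


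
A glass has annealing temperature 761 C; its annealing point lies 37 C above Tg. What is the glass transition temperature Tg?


Rearrange T_anneal = Tg + offset for Tg:
  Tg = T_anneal - offset = 761 - 37 = 724 C

724 C


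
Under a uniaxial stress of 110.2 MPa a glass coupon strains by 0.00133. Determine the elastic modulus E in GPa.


Young's modulus: E = stress / strain
  E = 110.2 MPa / 0.00133 = 82857.14 MPa
Convert to GPa: 82857.14 / 1000 = 82.86 GPa

82.86 GPa


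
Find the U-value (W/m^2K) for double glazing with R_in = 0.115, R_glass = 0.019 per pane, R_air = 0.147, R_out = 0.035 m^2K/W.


Total thermal resistance (series):
  R_total = R_in + R_glass + R_air + R_glass + R_out
  R_total = 0.115 + 0.019 + 0.147 + 0.019 + 0.035 = 0.335 m^2K/W
U-value = 1 / R_total = 1 / 0.335 = 2.985 W/m^2K

2.985 W/m^2K


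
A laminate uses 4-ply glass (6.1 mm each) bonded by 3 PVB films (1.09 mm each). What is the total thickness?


Total thickness = glass contribution + PVB contribution
  Glass: 4 * 6.1 = 24.4 mm
  PVB: 3 * 1.09 = 3.27 mm
  Total = 24.4 + 3.27 = 27.67 mm

27.67 mm


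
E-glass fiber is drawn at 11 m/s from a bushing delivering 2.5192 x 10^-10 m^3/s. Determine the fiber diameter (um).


Cross-sectional area from continuity:
  A = Q / v = 2.5192 x 10^-10 / 11 = 2.290182 x 10^-11 m^2
Diameter from circular cross-section:
  d = sqrt(4A / pi) * 10^6 (m -> um)
  d = sqrt(4 * 2.290182 x 10^-11 / pi) * 10^6 = 5.4 um

5.4 um


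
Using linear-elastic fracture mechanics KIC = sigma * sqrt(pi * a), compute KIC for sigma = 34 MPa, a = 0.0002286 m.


Fracture toughness: KIC = sigma * sqrt(pi * a)
  pi * a = pi * 0.0002286 = 0.000718168
  sqrt(pi * a) = 0.026799
  KIC = 34 * 0.026799 = 0.911 MPa*sqrt(m)

0.911 MPa*sqrt(m)


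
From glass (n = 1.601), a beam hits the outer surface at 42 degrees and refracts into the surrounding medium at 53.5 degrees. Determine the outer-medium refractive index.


Apply Snell's law: n1 * sin(theta1) = n2 * sin(theta2)
  n2 = n1 * sin(theta1) / sin(theta2)
  sin(42) = 0.669131
  sin(53.5) = 0.803857
  n2 = 1.601 * 0.669131 / 0.803857 = 1.3327

1.3327


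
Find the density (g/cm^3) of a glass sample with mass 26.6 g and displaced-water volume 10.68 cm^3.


Use the definition of density:
  rho = mass / volume
  rho = 26.6 / 10.68 = 2.491 g/cm^3

2.491 g/cm^3


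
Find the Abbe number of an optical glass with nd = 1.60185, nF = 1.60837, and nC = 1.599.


Abbe number formula: Vd = (nd - 1) / (nF - nC)
  nd - 1 = 1.60185 - 1 = 0.60185
  nF - nC = 1.60837 - 1.599 = 0.00937
  Vd = 0.60185 / 0.00937 = 64.23

64.23


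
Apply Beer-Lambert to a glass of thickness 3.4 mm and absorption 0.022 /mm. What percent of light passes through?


Beer-Lambert law: T = exp(-alpha * thickness)
  exponent = -0.022 * 3.4 = -0.0748
  T = exp(-0.0748) = 0.9279
  Percentage = 0.9279 * 100 = 92.79%

92.79%


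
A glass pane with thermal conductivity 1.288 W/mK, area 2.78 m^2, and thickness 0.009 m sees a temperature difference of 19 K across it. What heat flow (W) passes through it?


Fourier's law: Q = k * A * dT / t
  Q = 1.288 * 2.78 * 19 / 0.009
  Q = 68.03216 / 0.009 = 7559.1 W

7559.1 W


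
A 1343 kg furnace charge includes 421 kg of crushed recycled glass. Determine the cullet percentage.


Cullet ratio = (cullet mass / total batch mass) * 100
  Ratio = 421 / 1343 * 100 = 31.35%

31.35%


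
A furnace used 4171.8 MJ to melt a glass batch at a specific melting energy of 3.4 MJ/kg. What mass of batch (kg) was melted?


Rearrange E = m * s for m:
  m = E / s
  m = 4171.8 / 3.4 = 1227.0 kg

1227.0 kg


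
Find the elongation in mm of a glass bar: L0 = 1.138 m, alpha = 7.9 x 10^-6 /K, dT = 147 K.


Thermal expansion formula: dL = alpha * L0 * dT
  dL = (7.9 x 10^-6) * 1.138 * 147 = 0.00132156 m
Convert to mm: 0.00132156 * 1000 = 1.3216 mm

1.3216 mm


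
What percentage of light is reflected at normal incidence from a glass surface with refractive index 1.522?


Fresnel reflectance at normal incidence:
  R = ((n - 1)/(n + 1))^2
  (n - 1)/(n + 1) = (1.522 - 1)/(1.522 + 1) = 0.206979
  R = 0.206979^2 = 0.0428403
  R(%) = 0.0428403 * 100 = 4.284%

4.284%


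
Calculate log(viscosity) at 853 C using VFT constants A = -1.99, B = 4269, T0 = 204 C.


VFT equation: log(eta) = A + B / (T - T0)
  T - T0 = 853 - 204 = 649
  B / (T - T0) = 4269 / 649 = 6.578
  log(eta) = -1.99 + 6.578 = 4.588

4.588


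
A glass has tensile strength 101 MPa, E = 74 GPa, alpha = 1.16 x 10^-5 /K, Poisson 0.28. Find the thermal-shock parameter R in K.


Thermal shock resistance: R = sigma * (1 - nu) / (E * alpha)
  Numerator = 101 * (1 - 0.28) = 72.72
  Denominator = 74 * 1000 * (1.16 x 10^-5) = 0.8584
  R = 72.72 / 0.8584 = 84.7 K

84.7 K


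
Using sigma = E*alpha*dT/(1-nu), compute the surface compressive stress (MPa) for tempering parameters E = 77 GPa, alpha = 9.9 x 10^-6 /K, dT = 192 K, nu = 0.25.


Tempering stress: sigma = E * alpha * dT / (1 - nu)
  E (MPa) = 77 * 1000 = 77000
  Numerator = 77000 * (9.9 x 10^-6) * 192 = 146.3616
  Denominator = 1 - 0.25 = 0.75
  sigma = 146.3616 / 0.75 = 195.1 MPa

195.1 MPa
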